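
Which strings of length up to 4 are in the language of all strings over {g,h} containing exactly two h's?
hh, ghh, hgh, hhg, gghh, ghgh, ghhg, hggh, hghg, hhgg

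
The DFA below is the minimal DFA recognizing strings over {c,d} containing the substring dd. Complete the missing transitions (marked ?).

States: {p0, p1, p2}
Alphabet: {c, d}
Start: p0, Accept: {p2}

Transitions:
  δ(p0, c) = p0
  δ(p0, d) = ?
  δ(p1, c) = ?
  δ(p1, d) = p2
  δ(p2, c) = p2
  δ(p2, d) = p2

From the language and accept set, identify what each state tracks — p0: no progress toward dd; p1: one trailing d; p2: substring dd seen.
Each missing δ(q, a) is the state matching the new tracked value after reading a.
δ(p0, d) = p1; δ(p1, c) = p0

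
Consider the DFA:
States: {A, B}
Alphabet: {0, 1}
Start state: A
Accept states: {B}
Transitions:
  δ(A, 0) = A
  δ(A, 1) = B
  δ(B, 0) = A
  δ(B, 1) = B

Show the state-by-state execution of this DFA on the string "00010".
read '0': A → A
  read '0': A → A
  read '0': A → A
  read '1': A → B
  read '0': B → A
A -> A -> A -> A -> B -> A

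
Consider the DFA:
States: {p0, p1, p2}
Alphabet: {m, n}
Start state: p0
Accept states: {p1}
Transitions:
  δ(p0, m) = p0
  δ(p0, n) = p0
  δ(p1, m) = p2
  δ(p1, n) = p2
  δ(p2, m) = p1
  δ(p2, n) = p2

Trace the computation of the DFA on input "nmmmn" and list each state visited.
read 'n': p0 → p0
  read 'm': p0 → p0
  read 'm': p0 → p0
  read 'm': p0 → p0
  read 'n': p0 → p0
p0 -> p0 -> p0 -> p0 -> p0 -> p0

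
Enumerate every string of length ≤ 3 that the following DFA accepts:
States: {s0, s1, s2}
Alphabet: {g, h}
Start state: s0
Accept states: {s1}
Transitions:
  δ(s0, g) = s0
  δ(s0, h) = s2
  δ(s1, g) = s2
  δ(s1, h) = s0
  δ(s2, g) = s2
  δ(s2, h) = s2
None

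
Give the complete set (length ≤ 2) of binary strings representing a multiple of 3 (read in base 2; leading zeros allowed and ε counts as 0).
ε, 0, 00, 11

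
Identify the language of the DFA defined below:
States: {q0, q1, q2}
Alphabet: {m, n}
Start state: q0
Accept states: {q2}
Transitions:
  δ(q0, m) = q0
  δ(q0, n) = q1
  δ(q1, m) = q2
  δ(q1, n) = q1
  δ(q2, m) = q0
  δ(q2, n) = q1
Testing a few strings:
  'n' → reject
  'nn' → reject
  'mm' → reject
  'mnnn' → reject
State roles: q0=no suffix match; q1=one trailing n; q2=suffix is nm
All strings over {m,n} ending with nm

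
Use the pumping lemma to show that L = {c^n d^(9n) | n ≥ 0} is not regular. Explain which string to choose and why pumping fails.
Assume L is regular with pumping length p. Idea: pumping the c-block breaks the 1:9 ratio.
Choose s = c^p d^(9p) (length 10p ≥ p). By the pumping lemma, s = xyz with |xy| ≤ p, |y| > 0, so y = c^k with k ≥ 1. Then xy²z = c^(p+k) d^(9p). For this to be in L we would need 9p = 9(p+k), i.e. 9k = 0, contradicting k ≥ 1. So xy²z ∉ L.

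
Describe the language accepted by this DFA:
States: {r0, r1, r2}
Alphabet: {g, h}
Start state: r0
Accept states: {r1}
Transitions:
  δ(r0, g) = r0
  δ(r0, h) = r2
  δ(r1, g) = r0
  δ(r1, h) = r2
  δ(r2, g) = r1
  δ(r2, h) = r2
Testing a few strings:
  'g' → reject
  'gghg' → accept
  'gghh' → reject
  'hh' → reject
State roles: r0=no suffix match; r1=suffix is hg; r2=one trailing h
All strings over {g,h} ending with hg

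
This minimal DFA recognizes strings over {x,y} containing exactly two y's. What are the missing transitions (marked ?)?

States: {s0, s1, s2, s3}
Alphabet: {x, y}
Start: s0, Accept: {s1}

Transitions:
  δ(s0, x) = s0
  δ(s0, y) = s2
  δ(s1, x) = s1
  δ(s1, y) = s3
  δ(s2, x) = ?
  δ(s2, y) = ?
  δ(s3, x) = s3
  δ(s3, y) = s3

From the language and accept set, identify what each state tracks — s0: zero y's; s1: two y's; s2: one y; s3: ≥ three y's (dead).
Each missing δ(q, a) is the state matching the new tracked value after reading a.
δ(s2, x) = s2; δ(s2, y) = s1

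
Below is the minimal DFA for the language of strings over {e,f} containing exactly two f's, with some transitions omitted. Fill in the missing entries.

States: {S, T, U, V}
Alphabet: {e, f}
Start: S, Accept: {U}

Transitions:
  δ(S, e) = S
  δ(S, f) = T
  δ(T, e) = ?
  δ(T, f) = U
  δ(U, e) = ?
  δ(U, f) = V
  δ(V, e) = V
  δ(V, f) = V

From the language and accept set, identify what each state tracks — S: zero f's; T: one f; U: two f's; V: ≥ three f's (dead).
Each missing δ(q, a) is the state matching the new tracked value after reading a.
δ(T, e) = T; δ(U, e) = U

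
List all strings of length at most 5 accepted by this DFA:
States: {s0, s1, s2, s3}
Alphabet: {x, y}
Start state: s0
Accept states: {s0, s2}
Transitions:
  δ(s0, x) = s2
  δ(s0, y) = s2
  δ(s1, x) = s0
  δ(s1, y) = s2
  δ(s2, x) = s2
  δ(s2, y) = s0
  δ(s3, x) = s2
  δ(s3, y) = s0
ε, x, y, xx, xy, yx, yy, xxx, xxy, xyx, xyy, yxx, yxy, yyx, yyy, xxxx, xxxy, xxyx, xxyy, xyxx, xyxy, xyyx, xyyy, yxxx, yxxy, yxyx, yxyy, yyxx, yyxy, yyyx, yyyy, xxxxx, xxxxy, xxxyx, xxxyy, xxyxx, xxyxy, xxyyx, xxyyy, xyxxx, xyxxy, xyxyx, xyxyy, xyyxx, xyyxy, xyyyx, xyyyy, yxxxx, yxxxy, yxxyx, yxxyy, yxyxx, yxyxy, yxyyx, yxyyy, yyxxx, yyxxy, yyxyx, yyxyy, yyyxx, yyyxy, yyyyx, yyyyy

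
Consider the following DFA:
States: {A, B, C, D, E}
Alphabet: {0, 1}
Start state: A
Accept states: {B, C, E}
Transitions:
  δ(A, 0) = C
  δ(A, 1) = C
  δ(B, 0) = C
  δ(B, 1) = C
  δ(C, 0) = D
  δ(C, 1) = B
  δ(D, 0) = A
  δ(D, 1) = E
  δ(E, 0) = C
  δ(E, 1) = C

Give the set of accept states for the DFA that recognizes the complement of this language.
Complement accept states = All states \ Original accept states
= {A, B, C, D, E} \ {B, C, E}
{A, D}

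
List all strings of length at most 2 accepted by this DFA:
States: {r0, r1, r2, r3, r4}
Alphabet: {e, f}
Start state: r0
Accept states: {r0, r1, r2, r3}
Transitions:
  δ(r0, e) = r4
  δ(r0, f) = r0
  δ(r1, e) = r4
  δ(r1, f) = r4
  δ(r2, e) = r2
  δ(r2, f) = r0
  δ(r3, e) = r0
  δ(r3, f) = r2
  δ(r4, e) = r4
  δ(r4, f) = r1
ε, f, ef, ff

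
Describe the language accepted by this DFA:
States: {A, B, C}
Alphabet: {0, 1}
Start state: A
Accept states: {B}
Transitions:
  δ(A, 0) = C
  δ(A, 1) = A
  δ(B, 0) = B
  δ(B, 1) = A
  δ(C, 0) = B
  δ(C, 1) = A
Testing a few strings:
  '1101' → reject
  '0' → reject
  '1110' → reject
  '001' → reject
State roles: A=last symbol not 0; B=two trailing 0's; C=one trailing 0
All binary strings ending with 00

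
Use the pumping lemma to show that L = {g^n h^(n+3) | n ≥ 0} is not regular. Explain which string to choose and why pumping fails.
Assume L is regular with pumping length p. Idea: pumping the g-block breaks the fixed offset of 3.
Choose s = g^p h^(p+3) ∈ L. By the pumping lemma, s = xyz with |xy| ≤ p, |y| > 0, so y = g^k with k ≥ 1. Then xy²z = g^(p+k) h^(p+3). For this to be in L we would need p+3 = (p+k)+3, i.e. k = 0, contradicting k ≥ 1. So xy²z ∉ L.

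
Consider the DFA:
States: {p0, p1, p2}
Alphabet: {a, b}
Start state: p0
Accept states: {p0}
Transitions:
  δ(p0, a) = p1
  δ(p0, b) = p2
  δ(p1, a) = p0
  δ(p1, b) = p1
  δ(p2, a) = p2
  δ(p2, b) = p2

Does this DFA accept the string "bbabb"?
Processing string "bbabb":
  p0 --b--> p2
  p2 --b--> p2
  p2 --a--> p2
  p2 --b--> p2
  p2 --b--> p2
Final state: p2
Accept states: {p0}
No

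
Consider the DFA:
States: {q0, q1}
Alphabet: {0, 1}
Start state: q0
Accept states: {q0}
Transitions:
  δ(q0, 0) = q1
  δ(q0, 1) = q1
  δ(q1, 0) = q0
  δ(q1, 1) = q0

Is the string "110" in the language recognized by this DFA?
Processing string "110":
  q0 --1--> q1
  q1 --1--> q0
  q0 --0--> q1
Final state: q1
Accept states: {q0}
No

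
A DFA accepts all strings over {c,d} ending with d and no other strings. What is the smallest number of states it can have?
By Myhill–Nerode, count the distinguishable equivalence classes: two classes — last symbol is d vs. not.
2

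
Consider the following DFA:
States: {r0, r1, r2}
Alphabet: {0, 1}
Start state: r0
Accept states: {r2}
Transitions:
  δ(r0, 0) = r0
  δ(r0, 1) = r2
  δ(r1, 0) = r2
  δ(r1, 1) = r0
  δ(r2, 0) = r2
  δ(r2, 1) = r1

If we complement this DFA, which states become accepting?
Complement accept states = All states \ Original accept states
= {r0, r1, r2} \ {r2}
{r0, r1}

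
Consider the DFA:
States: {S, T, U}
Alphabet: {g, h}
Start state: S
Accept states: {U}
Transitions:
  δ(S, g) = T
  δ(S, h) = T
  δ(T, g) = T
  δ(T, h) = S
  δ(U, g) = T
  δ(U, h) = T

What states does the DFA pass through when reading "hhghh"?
read 'h': S → T
  read 'h': T → S
  read 'g': S → T
  read 'h': T → S
  read 'h': S → T
S -> T -> S -> T -> S -> T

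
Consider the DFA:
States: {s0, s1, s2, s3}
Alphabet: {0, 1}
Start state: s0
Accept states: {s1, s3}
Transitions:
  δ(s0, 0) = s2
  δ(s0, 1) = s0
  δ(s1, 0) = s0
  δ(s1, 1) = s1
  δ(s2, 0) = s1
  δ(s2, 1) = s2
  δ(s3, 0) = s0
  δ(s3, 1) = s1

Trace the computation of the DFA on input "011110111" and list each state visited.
read '0': s0 → s2
  read '1': s2 → s2
  read '1': s2 → s2
  read '1': s2 → s2
  read '1': s2 → s2
  read '0': s2 → s1
  read '1': s1 → s1
  read '1': s1 → s1
  read '1': s1 → s1
s0 -> s2 -> s2 -> s2 -> s2 -> s2 -> s1 -> s1 -> s1 -> s1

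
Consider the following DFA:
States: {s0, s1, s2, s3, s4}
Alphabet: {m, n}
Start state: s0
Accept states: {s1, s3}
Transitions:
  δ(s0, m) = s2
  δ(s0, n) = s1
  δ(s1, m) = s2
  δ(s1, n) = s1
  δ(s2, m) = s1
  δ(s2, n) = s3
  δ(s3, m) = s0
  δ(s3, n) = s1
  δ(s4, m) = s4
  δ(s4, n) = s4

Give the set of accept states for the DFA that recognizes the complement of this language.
Complement accept states = All states \ Original accept states
= {s0, s1, s2, s3, s4} \ {s1, s3}
{s0, s2, s4}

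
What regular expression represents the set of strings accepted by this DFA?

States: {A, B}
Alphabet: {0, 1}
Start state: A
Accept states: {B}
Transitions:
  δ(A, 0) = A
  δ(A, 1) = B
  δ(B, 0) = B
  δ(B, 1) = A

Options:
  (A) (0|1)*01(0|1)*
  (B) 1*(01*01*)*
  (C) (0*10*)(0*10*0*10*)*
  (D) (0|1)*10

Check each option against the DFA on short strings; one disagreement eliminates an option:
  (A) (0|1)*01(0|1)*: on '1' the DFA goes A → B and accepts (B ∈ Accept), but the regex does not match it → eliminate
  (B) 1*(01*01*)*: on ε the DFA stays in A and rejects (A ∉ Accept), but the regex matches it → eliminate
  (C) (0*10*)(0*10*0*10*)*: agrees with the DFA on every string of length ≤ 6
  (D) (0|1)*10: on '1' the DFA goes A → B and accepts (B ∈ Accept), but the regex does not match it → eliminate
Only (C) is consistent with the DFA.
(C) (0*10*)(0*10*0*10*)*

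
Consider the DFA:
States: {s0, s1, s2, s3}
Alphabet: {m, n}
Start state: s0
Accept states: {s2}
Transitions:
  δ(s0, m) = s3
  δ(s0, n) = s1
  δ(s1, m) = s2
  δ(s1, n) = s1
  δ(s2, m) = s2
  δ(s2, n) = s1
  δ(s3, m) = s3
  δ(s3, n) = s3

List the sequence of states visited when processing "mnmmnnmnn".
read 'm': s0 → s3
  read 'n': s3 → s3
  read 'm': s3 → s3
  read 'm': s3 → s3
  read 'n': s3 → s3
  read 'n': s3 → s3
  read 'm': s3 → s3
  read 'n': s3 → s3
  read 'n': s3 → s3
s0 -> s3 -> s3 -> s3 -> s3 -> s3 -> s3 -> s3 -> s3 -> s3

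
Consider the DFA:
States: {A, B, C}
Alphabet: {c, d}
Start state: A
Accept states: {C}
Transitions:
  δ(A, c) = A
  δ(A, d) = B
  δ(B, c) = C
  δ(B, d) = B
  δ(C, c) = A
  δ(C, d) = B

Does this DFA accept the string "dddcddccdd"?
Processing string "dddcddccdd":
  A --d--> B
  B --d--> B
  B --d--> B
  B --c--> C
  C --d--> B
  B --d--> B
  B --c--> C
  C --c--> A
  A --d--> B
  B --d--> B
Final state: B
Accept states: {C}
No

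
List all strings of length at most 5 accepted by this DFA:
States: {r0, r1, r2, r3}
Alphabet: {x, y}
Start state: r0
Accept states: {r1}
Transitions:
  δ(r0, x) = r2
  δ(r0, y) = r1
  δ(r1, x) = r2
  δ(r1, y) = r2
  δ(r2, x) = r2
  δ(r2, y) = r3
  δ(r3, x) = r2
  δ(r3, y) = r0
y, xyyy, xxyyy, yxyyy, yyyyy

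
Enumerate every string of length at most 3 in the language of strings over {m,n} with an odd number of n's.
n, mn, nm, mmn, mnm, nmm, nnn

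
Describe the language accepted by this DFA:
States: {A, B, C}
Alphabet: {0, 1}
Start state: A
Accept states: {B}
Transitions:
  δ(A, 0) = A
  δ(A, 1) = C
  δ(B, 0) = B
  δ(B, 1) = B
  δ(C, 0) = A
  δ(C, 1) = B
Testing a few strings:
  '1000' → reject
  '1' → reject
  '11' → accept
  '0011' → accept
State roles: A=no progress toward 11; B=substring 11 seen; C=one trailing 1
All binary strings containing the substring 11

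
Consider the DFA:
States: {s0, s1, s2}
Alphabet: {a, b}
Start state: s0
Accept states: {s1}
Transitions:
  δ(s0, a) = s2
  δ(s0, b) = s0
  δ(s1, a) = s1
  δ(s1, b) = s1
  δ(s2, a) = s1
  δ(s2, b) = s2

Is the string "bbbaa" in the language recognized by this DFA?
Processing string "bbbaa":
  s0 --b--> s0
  s0 --b--> s0
  s0 --b--> s0
  s0 --a--> s2
  s2 --a--> s1
Final state: s1
Accept states: {s1}
Yes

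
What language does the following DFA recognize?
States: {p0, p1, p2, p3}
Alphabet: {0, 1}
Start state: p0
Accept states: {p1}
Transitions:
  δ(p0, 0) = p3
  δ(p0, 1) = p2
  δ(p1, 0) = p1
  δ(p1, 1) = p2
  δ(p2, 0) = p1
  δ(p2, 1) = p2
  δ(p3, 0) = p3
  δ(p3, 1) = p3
Testing a few strings:
  '000' → reject
  '0' → reject
  '0011' → reject
  '1100' → accept
State roles: p0=no input read; p1=started with 1, last symbol 0; p2=started with 1, last symbol 1; p3=started with 0 (dead)
All binary strings that start with 1 and end with 0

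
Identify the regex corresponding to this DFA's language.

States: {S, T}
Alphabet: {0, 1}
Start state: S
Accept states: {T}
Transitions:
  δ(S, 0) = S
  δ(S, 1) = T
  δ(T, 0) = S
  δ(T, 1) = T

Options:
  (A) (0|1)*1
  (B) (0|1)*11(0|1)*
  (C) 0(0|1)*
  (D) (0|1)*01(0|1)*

Check each option against the DFA on short strings; one disagreement eliminates an option:
  (A) (0|1)*1: agrees with the DFA on every string of length ≤ 6
  (B) (0|1)*11(0|1)*: on '1' the DFA goes S → T and accepts (T ∈ Accept), but the regex does not match it → eliminate
  (C) 0(0|1)*: on '0' the DFA goes S → S and rejects (S ∉ Accept), but the regex matches it → eliminate
  (D) (0|1)*01(0|1)*: on '1' the DFA goes S → T and accepts (T ∈ Accept), but the regex does not match it → eliminate
Only (A) is consistent with the DFA.
(A) (0|1)*1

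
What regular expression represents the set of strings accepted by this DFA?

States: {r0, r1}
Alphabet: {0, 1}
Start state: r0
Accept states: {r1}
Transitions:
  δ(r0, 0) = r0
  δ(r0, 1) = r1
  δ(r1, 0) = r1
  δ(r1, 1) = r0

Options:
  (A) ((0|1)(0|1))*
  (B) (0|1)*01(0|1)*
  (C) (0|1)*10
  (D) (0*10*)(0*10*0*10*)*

Check each option against the DFA on short strings; one disagreement eliminates an option:
  (A) ((0|1)(0|1))*: on ε the DFA stays in r0 and rejects (r0 ∉ Accept), but the regex matches it → eliminate
  (B) (0|1)*01(0|1)*: on '1' the DFA goes r0 → r1 and accepts (r1 ∈ Accept), but the regex does not match it → eliminate
  (C) (0|1)*10: on '1' the DFA goes r0 → r1 and accepts (r1 ∈ Accept), but the regex does not match it → eliminate
  (D) (0*10*)(0*10*0*10*)*: agrees with the DFA on every string of length ≤ 6
Only (D) is consistent with the DFA.
(D) (0*10*)(0*10*0*10*)*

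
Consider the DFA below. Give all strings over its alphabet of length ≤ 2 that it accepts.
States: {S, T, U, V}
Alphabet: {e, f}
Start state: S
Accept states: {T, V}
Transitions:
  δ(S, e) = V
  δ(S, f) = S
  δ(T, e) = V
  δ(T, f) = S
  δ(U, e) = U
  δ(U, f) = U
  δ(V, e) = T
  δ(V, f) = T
e, ee, ef, fe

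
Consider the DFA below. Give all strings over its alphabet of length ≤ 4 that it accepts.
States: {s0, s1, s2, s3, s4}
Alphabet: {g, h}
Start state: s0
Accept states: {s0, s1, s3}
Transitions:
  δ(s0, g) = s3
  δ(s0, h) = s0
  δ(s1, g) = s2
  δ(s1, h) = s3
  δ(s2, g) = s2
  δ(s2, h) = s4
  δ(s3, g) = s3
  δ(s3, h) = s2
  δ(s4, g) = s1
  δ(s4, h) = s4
ε, g, h, gg, hg, hh, ggg, hgg, hhg, hhh, gggg, ghhg, hggg, hhgg, hhhg, hhhh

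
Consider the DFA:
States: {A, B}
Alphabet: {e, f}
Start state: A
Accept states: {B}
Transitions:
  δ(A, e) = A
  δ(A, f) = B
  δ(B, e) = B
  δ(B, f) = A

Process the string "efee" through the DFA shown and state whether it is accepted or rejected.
Processing string "efee":
  A --e--> A
  A --f--> B
  B --e--> B
  B --e--> B
Final state: B
Accept states: {B}
Yes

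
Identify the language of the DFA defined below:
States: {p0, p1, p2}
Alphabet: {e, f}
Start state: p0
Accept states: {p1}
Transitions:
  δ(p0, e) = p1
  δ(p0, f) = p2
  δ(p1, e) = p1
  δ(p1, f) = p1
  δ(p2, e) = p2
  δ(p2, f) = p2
Testing a few strings:
  'fe' → reject
  'ee' → accept
  'ff' → reject
  'f' → reject
State roles: p0=no input read; p1=started with e; p2=started with f (dead)
All strings over {e,f} starting with e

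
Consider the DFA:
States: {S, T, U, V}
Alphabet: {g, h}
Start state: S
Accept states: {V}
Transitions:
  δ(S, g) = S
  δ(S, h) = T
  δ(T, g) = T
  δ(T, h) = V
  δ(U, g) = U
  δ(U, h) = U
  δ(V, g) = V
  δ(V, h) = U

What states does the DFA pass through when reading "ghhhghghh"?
read 'g': S → S
  read 'h': S → T
  read 'h': T → V
  read 'h': V → U
  read 'g': U → U
  read 'h': U → U
  read 'g': U → U
  read 'h': U → U
  read 'h': U → U
S -> S -> T -> V -> U -> U -> U -> U -> U -> U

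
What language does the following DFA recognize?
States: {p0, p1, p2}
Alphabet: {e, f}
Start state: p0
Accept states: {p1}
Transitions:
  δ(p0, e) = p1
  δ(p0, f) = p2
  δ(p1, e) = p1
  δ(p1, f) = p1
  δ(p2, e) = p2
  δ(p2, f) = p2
Testing a few strings:
  'e' → accept
  'ef' → accept
  'f' → reject
  'ee' → accept
State roles: p0=no input read; p1=started with e; p2=started with f (dead)
All strings over {e,f} starting with e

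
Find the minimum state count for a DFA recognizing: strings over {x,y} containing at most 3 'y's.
By Myhill–Nerode, count the distinguishable equivalence classes: 5 classes — having seen 0, 1, …, 3, or >3 copies of 'y'; counts 0 through 3 are accepting and >3 is dead.
5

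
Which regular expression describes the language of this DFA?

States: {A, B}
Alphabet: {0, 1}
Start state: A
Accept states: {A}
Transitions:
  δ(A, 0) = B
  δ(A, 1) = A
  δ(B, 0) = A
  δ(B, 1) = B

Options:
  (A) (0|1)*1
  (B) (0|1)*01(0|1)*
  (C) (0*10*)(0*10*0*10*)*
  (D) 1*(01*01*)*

Check each option against the DFA on short strings; one disagreement eliminates an option:
  (A) (0|1)*1: on ε the DFA stays in A and accepts (A ∈ Accept), but the regex does not match it → eliminate
  (B) (0|1)*01(0|1)*: on ε the DFA stays in A and accepts (A ∈ Accept), but the regex does not match it → eliminate
  (C) (0*10*)(0*10*0*10*)*: on ε the DFA stays in A and accepts (A ∈ Accept), but the regex does not match it → eliminate
  (D) 1*(01*01*)*: agrees with the DFA on every string of length ≤ 6
Only (D) is consistent with the DFA.
(D) 1*(01*01*)*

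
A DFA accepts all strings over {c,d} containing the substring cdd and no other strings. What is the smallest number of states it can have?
By Myhill–Nerode, count the distinguishable equivalence classes: 4 classes — one per longest suffix of the input that is a prefix of 'cdd' (lengths 0 through 2), plus an absorbing 'already seen cdd' class.
4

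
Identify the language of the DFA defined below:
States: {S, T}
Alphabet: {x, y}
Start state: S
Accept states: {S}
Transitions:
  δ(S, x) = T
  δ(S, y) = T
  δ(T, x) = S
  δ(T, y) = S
Testing a few strings:
  'xxy' → reject
  'y' → reject
  'yyx' → reject
  'xx' → accept
State roles: S=even length so far; T=odd length so far
All strings over {x,y} of even length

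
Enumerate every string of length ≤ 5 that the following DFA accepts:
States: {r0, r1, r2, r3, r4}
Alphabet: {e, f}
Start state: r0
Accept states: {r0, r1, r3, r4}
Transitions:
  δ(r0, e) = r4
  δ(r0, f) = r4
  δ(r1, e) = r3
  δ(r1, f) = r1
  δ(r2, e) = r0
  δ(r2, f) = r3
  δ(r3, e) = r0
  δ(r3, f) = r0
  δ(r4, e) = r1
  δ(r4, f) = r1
ε, e, f, ee, ef, fe, ff, eee, eef, efe, eff, fee, fef, ffe, fff, eeee, eeef, eefe, eeff, efee, efef, effe, efff, feee, feef, fefe, feff, ffee, ffef, fffe, ffff, eeeee, eeeef, eeefe, eeeff, eefee, eefef, eeffe, eefff, efeee, efeef, efefe, efeff, effee, effef, efffe, effff, feeee, feeef, feefe, feeff, fefee, fefef, feffe, fefff, ffeee, ffeef, ffefe, ffeff, fffee, fffef, ffffe, fffff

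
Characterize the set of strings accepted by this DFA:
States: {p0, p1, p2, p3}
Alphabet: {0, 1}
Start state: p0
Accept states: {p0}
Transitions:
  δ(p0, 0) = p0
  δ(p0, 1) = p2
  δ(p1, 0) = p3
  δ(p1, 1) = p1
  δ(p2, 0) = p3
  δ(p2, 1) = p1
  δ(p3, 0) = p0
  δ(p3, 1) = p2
Testing a few strings:
  '1100' → accept
  '0010' → reject
  '111' → reject
  '000' → accept
State roles: p0=value ≡ 0 (mod 4); p1=value ≡ 3 (mod 4); p2=value ≡ 1 (mod 4); p3=value ≡ 2 (mod 4)
All binary strings representing a multiple of 4 (read in base 2; leading zeros allowed and ε counts as 0)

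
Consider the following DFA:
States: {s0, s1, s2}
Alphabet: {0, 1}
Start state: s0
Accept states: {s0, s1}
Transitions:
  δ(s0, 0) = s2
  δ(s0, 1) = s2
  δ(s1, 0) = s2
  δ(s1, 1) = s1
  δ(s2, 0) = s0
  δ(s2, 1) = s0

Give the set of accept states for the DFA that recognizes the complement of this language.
Complement accept states = All states \ Original accept states
= {s0, s1, s2} \ {s0, s1}
{s2}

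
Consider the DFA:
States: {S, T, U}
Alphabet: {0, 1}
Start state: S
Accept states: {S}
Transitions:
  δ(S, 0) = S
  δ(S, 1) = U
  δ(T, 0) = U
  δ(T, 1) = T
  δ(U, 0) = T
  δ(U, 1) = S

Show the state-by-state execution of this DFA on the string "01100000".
read '0': S → S
  read '1': S → U
  read '1': U → S
  read '0': S → S
  read '0': S → S
  read '0': S → S
  read '0': S → S
  read '0': S → S
S -> S -> U -> S -> S -> S -> S -> S -> S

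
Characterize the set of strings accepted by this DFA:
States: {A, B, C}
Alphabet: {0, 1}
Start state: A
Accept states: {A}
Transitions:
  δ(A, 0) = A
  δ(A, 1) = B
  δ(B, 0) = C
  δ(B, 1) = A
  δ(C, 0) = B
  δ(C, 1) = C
Testing a few strings:
  '10' → reject
  '1111' → accept
  '110' → accept
  '1' → reject
State roles: A=value ≡ 0 (mod 3); B=value ≡ 1 (mod 3); C=value ≡ 2 (mod 3)
All binary strings representing a multiple of 3 (read in base 2; leading zeros allowed and ε counts as 0)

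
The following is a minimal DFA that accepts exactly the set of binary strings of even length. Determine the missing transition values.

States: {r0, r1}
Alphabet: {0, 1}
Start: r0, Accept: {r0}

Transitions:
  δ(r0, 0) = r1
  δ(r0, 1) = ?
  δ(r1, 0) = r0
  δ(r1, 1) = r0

From the language and accept set, identify what each state tracks — r0: even length so far; r1: odd length so far.
Each missing δ(q, a) is the state matching the new tracked value after reading a.
δ(r0, 1) = r1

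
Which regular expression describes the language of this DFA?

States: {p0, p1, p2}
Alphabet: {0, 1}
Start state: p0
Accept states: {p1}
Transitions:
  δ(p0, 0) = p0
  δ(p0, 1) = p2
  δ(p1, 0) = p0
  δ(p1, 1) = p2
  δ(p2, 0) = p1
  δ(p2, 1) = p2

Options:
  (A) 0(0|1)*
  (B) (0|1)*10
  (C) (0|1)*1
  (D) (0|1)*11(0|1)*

Check each option against the DFA on short strings; one disagreement eliminates an option:
  (A) 0(0|1)*: on '0' the DFA goes p0 → p0 and rejects (p0 ∉ Accept), but the regex matches it → eliminate
  (B) (0|1)*10: agrees with the DFA on every string of length ≤ 6
  (C) (0|1)*1: on '1' the DFA goes p0 → p2 and rejects (p2 ∉ Accept), but the regex matches it → eliminate
  (D) (0|1)*11(0|1)*: on '10' the DFA goes p0 → p2 → p1 and accepts (p1 ∈ Accept), but the regex does not match it → eliminate
Only (B) is consistent with the DFA.
(B) (0|1)*10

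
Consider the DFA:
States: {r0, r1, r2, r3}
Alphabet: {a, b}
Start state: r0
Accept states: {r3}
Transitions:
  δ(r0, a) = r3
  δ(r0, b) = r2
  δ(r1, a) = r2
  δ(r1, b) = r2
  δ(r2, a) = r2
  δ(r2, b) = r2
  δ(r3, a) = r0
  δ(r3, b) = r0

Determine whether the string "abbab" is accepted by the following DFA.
Processing string "abbab":
  r0 --a--> r3
  r3 --b--> r0
  r0 --b--> r2
  r2 --a--> r2
  r2 --b--> r2
Final state: r2
Accept states: {r3}
No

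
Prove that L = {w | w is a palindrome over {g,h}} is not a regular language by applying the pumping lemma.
Assume L is regular with pumping length p. Idea: pumping the leading g-block breaks the symmetry.
Choose s = g^p h g^p (a palindrome of length 2p+1 ≥ p). By the pumping lemma, s = xyz with |xy| ≤ p, |y| > 0, so y = g^k with k > 0 (xy lies entirely in the first g^p). Then xy²z = g^(p+k) h g^p, which is not a palindrome since p+k ≠ p.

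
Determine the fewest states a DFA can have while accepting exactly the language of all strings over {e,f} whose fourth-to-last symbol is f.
By Myhill–Nerode, count the distinguishable equivalence classes: 2^4 = 16 classes — the DFA must remember the last 4 symbols read; every pair of distinct length-4 suffixes is distinguishable by some continuation.
16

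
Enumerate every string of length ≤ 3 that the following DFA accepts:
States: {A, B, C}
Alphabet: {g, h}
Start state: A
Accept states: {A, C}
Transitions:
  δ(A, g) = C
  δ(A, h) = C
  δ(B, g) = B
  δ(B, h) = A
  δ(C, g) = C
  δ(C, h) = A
ε, g, h, gg, gh, hg, hh, ggg, ggh, ghg, ghh, hgg, hgh, hhg, hhh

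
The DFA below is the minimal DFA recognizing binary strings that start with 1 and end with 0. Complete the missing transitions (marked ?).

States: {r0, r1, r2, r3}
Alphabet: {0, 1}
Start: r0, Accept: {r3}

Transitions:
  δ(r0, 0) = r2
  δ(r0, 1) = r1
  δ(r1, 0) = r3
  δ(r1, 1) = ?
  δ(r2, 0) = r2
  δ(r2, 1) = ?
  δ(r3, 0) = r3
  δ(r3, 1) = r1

From the language and accept set, identify what each state tracks — r0: no input read; r1: started with 1, last symbol 1; r2: started with 0 (dead); r3: started with 1, last symbol 0.
Each missing δ(q, a) is the state matching the new tracked value after reading a.
δ(r1, 1) = r1; δ(r2, 1) = r2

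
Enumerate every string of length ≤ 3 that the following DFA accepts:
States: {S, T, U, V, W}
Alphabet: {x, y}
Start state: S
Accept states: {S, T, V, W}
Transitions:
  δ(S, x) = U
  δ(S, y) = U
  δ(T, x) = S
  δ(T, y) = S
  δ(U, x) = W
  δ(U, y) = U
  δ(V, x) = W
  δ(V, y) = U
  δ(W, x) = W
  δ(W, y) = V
ε, xx, yx, xxx, xxy, xyx, yxx, yxy, yyx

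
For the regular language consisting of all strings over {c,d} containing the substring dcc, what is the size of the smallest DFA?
By Myhill–Nerode, count the distinguishable equivalence classes: 4 classes — one per longest suffix of the input that is a prefix of 'dcc' (lengths 0 through 2), plus an absorbing 'already seen dcc' class.
4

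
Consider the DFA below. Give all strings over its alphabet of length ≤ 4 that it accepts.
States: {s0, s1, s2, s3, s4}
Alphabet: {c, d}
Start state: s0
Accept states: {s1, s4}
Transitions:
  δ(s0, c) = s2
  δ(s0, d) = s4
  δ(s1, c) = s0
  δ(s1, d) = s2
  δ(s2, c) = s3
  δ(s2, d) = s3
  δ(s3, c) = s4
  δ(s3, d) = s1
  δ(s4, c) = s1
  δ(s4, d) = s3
d, dc, ccc, ccd, cdc, cdd, ddc, ddd, cccc, cdcc, dccd, ddcc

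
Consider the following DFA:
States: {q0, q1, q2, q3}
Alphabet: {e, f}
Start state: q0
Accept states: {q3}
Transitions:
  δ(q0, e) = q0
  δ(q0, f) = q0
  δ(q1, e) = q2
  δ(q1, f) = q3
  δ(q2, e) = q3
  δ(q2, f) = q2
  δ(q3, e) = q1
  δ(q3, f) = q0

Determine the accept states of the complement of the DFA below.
Complement accept states = All states \ Original accept states
= {q0, q1, q2, q3} \ {q3}
{q0, q1, q2}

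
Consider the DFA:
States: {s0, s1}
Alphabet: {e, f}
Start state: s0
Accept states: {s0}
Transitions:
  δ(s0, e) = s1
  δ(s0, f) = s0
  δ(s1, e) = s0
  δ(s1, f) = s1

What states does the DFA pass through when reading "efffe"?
read 'e': s0 → s1
  read 'f': s1 → s1
  read 'f': s1 → s1
  read 'f': s1 → s1
  read 'e': s1 → s0
s0 -> s1 -> s1 -> s1 -> s1 -> s0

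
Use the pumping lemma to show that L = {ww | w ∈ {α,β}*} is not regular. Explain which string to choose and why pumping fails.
Assume L is regular with pumping length p. Idea: pumping the leading α-block breaks the equality of the two halves.
Choose s = α^p β α^p β ∈ L (with w = α^p β). |s| = 2p+2 ≥ p. By the pumping lemma, s = xyz with |xy| ≤ p, |y| > 0, so y = α^k with k ≥ 1, in the first α-block. Then xy²z = α^(p+k) β α^p β, of length 2p+2+k. If k is odd this length is odd, so it cannot be of the form ww. If k is even, each half has length p+1+k/2 ≤ p+k, so the first half lies entirely inside the leading α-block and contains no β, while the second half ends in β; the halves differ. Either way xy²z ∉ L.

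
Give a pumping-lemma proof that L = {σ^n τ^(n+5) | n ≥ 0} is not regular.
Assume L is regular with pumping length p. Idea: pumping the σ-block breaks the fixed offset of 5.
Choose s = σ^p τ^(p+5) ∈ L. By the pumping lemma, s = xyz with |xy| ≤ p, |y| > 0, so y = σ^k with k ≥ 1. Then xy²z = σ^(p+k) τ^(p+5). For this to be in L we would need p+5 = (p+k)+5, i.e. k = 0, contradicting k ≥ 1. So xy²z ∉ L.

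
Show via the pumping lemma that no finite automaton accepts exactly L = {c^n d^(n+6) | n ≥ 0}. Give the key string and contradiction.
Assume L is regular with pumping length p. Idea: pumping the c-block breaks the fixed offset of 6.
Choose s = c^p d^(p+6) ∈ L. By the pumping lemma, s = xyz with |xy| ≤ p, |y| > 0, so y = c^k with k ≥ 1. Then xy²z = c^(p+k) d^(p+6). For this to be in L we would need p+6 = (p+k)+6, i.e. k = 0, contradicting k ≥ 1. So xy²z ∉ L.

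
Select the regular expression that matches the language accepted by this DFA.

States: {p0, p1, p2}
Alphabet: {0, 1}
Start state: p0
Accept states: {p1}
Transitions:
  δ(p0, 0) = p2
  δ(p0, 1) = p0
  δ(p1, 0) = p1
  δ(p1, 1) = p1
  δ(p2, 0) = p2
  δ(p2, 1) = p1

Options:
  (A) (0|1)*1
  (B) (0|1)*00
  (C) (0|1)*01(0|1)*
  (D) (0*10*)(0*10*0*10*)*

Check each option against the DFA on short strings; one disagreement eliminates an option:
  (A) (0|1)*1: on '1' the DFA goes p0 → p0 and rejects (p0 ∉ Accept), but the regex matches it → eliminate
  (B) (0|1)*00: on '00' the DFA goes p0 → p2 → p2 and rejects (p2 ∉ Accept), but the regex matches it → eliminate
  (C) (0|1)*01(0|1)*: agrees with the DFA on every string of length ≤ 6
  (D) (0*10*)(0*10*0*10*)*: on '1' the DFA goes p0 → p0 and rejects (p0 ∉ Accept), but the regex matches it → eliminate
Only (C) is consistent with the DFA.
(C) (0|1)*01(0|1)*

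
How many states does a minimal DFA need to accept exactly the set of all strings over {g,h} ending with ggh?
By Myhill–Nerode, count the distinguishable equivalence classes: 4 classes — one per longest suffix of the input that is a prefix of 'ggh' (lengths 0 through 3); only the length-3 class is accepting.
4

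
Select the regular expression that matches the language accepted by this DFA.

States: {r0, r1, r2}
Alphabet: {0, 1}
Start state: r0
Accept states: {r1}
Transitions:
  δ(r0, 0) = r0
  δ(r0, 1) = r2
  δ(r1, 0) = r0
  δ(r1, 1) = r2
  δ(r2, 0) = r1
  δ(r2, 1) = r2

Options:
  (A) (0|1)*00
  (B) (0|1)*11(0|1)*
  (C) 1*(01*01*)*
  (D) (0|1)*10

Check each option against the DFA on short strings; one disagreement eliminates an option:
  (A) (0|1)*00: on '00' the DFA goes r0 → r0 → r0 and rejects (r0 ∉ Accept), but the regex matches it → eliminate
  (B) (0|1)*11(0|1)*: on '10' the DFA goes r0 → r2 → r1 and accepts (r1 ∈ Accept), but the regex does not match it → eliminate
  (C) 1*(01*01*)*: on ε the DFA stays in r0 and rejects (r0 ∉ Accept), but the regex matches it → eliminate
  (D) (0|1)*10: agrees with the DFA on every string of length ≤ 6
Only (D) is consistent with the DFA.
(D) (0|1)*10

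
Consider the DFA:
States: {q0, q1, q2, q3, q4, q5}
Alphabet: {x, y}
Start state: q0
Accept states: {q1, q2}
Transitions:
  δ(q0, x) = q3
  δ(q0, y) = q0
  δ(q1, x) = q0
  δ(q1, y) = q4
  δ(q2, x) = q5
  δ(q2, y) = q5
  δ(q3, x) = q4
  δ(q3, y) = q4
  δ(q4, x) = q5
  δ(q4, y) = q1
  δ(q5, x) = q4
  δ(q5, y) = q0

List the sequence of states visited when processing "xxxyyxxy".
read 'x': q0 → q3
  read 'x': q3 → q4
  read 'x': q4 → q5
  read 'y': q5 → q0
  read 'y': q0 → q0
  read 'x': q0 → q3
  read 'x': q3 → q4
  read 'y': q4 → q1
q0 -> q3 -> q4 -> q5 -> q0 -> q0 -> q3 -> q4 -> q1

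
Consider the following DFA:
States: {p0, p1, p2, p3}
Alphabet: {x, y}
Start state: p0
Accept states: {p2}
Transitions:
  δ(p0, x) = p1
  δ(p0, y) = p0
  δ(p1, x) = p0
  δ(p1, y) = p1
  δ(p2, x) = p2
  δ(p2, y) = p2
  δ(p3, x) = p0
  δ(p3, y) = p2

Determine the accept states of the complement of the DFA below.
Complement accept states = All states \ Original accept states
= {p0, p1, p2, p3} \ {p2}
{p0, p1, p3}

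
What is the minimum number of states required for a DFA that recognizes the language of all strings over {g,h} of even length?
By Myhill–Nerode, count the distinguishable equivalence classes: two classes — parity of the length.
2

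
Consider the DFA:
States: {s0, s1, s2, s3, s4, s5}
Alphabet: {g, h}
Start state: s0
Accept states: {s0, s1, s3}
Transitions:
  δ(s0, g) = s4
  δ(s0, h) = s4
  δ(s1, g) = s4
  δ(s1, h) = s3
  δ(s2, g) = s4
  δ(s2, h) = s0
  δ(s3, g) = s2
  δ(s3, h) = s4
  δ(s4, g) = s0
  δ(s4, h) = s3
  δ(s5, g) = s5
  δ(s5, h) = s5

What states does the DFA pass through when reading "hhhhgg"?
read 'h': s0 → s4
  read 'h': s4 → s3
  read 'h': s3 → s4
  read 'h': s4 → s3
  read 'g': s3 → s2
  read 'g': s2 → s4
s0 -> s4 -> s3 -> s4 -> s3 -> s2 -> s4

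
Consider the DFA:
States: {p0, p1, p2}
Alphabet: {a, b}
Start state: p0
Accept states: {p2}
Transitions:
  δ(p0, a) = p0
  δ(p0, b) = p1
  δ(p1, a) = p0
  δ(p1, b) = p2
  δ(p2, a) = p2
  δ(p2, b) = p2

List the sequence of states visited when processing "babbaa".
read 'b': p0 → p1
  read 'a': p1 → p0
  read 'b': p0 → p1
  read 'b': p1 → p2
  read 'a': p2 → p2
  read 'a': p2 → p2
p0 -> p1 -> p0 -> p1 -> p2 -> p2 -> p2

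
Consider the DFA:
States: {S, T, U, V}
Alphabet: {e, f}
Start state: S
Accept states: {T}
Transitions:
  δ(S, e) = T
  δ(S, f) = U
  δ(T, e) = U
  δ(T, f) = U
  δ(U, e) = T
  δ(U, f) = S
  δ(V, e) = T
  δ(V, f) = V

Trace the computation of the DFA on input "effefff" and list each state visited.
read 'e': S → T
  read 'f': T → U
  read 'f': U → S
  read 'e': S → T
  read 'f': T → U
  read 'f': U → S
  read 'f': S → U
S -> T -> U -> S -> T -> U -> S -> U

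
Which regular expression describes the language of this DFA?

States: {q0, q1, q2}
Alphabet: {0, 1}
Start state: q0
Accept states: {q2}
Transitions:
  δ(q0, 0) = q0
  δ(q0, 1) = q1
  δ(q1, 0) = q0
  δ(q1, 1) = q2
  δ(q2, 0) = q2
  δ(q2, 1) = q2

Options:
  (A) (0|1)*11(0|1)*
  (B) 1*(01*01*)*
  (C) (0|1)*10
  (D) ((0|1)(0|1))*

Check each option against the DFA on short strings; one disagreement eliminates an option:
  (A) (0|1)*11(0|1)*: agrees with the DFA on every string of length ≤ 6
  (B) 1*(01*01*)*: on ε the DFA stays in q0 and rejects (q0 ∉ Accept), but the regex matches it → eliminate
  (C) (0|1)*10: on '10' the DFA goes q0 → q1 → q0 and rejects (q0 ∉ Accept), but the regex matches it → eliminate
  (D) ((0|1)(0|1))*: on ε the DFA stays in q0 and rejects (q0 ∉ Accept), but the regex matches it → eliminate
Only (A) is consistent with the DFA.
(A) (0|1)*11(0|1)*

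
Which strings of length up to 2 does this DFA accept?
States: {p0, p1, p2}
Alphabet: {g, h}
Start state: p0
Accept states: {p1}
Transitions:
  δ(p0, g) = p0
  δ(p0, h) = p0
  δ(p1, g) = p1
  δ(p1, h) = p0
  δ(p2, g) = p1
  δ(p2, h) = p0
None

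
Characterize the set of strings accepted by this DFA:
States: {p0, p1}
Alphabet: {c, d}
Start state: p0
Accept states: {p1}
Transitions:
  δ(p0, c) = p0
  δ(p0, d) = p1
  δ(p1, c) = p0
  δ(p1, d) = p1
Testing a few strings:
  'dcd' → accept
  'd' → accept
  'cdc' → reject
  'cc' → reject
State roles: p0=last symbol not d; p1=last symbol is d
All strings over {c,d} ending with d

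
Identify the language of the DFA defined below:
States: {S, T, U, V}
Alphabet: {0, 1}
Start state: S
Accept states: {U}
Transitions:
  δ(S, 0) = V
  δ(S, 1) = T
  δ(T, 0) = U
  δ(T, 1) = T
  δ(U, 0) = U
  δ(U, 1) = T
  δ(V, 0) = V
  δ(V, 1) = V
Testing a few strings:
  '010' → reject
  '01' → reject
  '0111' → reject
  '011' → reject
State roles: S=no input read; T=started with 1, last symbol 1; U=started with 1, last symbol 0; V=started with 0 (dead)
All binary strings that start with 1 and end with 0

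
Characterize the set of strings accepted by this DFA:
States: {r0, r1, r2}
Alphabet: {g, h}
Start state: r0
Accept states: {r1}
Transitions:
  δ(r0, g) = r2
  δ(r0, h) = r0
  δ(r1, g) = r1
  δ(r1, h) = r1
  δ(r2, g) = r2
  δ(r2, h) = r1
Testing a few strings:
  'gghh' → accept
  'ggg' → reject
  'ghg' → accept
  'hhh' → reject
State roles: r0=no g seen yet; r1=substring gh seen; r2=seen a g, waiting for h
All strings over {g,h} containing the substring gh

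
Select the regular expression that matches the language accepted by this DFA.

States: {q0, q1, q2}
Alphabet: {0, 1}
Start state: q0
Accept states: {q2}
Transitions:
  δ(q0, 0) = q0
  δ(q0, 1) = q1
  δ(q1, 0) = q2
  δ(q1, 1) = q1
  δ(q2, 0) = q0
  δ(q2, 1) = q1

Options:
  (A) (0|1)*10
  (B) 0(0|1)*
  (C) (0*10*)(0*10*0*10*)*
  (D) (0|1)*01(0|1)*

Check each option against the DFA on short strings; one disagreement eliminates an option:
  (A) (0|1)*10: agrees with the DFA on every string of length ≤ 6
  (B) 0(0|1)*: on '0' the DFA goes q0 → q0 and rejects (q0 ∉ Accept), but the regex matches it → eliminate
  (C) (0*10*)(0*10*0*10*)*: on '1' the DFA goes q0 → q1 and rejects (q1 ∉ Accept), but the regex matches it → eliminate
  (D) (0|1)*01(0|1)*: on '01' the DFA goes q0 → q0 → q1 and rejects (q1 ∉ Accept), but the regex matches it → eliminate
Only (A) is consistent with the DFA.
(A) (0|1)*10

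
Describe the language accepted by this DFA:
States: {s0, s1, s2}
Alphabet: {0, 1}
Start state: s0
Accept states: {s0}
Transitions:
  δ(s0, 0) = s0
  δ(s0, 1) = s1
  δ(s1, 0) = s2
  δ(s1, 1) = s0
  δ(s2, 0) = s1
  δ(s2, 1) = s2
Testing a few strings:
  '000' → accept
  '1011' → reject
  '1' → reject
  '001' → reject
State roles: s0=value ≡ 0 (mod 3); s1=value ≡ 1 (mod 3); s2=value ≡ 2 (mod 3)
All binary strings representing a multiple of 3 (read in base 2; leading zeros allowed and ε counts as 0)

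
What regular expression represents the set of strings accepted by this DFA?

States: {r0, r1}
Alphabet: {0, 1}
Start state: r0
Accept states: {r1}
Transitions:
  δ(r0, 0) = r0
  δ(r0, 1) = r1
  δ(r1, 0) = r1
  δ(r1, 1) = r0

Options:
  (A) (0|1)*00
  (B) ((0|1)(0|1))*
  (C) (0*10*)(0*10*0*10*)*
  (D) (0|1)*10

Check each option against the DFA on short strings; one disagreement eliminates an option:
  (A) (0|1)*00: on '1' the DFA goes r0 → r1 and accepts (r1 ∈ Accept), but the regex does not match it → eliminate
  (B) ((0|1)(0|1))*: on ε the DFA stays in r0 and rejects (r0 ∉ Accept), but the regex matches it → eliminate
  (C) (0*10*)(0*10*0*10*)*: agrees with the DFA on every string of length ≤ 6
  (D) (0|1)*10: on '1' the DFA goes r0 → r1 and accepts (r1 ∈ Accept), but the regex does not match it → eliminate
Only (C) is consistent with the DFA.
(C) (0*10*)(0*10*0*10*)*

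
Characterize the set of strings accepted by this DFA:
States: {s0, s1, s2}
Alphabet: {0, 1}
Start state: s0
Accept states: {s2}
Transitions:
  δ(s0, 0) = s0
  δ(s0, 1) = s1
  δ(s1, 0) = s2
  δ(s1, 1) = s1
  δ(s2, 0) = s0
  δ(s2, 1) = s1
Testing a few strings:
  '1110' → accept
  '11' → reject
  '0000' → reject
  '0011' → reject
State roles: s0=no suffix match; s1=one trailing 1; s2=suffix is 10
All binary strings ending with 10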